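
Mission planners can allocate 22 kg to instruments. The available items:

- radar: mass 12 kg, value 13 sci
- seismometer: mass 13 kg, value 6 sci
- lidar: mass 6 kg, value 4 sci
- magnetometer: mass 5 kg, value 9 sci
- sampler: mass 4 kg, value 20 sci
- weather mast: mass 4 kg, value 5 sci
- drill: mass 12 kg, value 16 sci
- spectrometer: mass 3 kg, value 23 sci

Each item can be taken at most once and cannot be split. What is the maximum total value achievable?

61 sci

Check high-value combinations within 22 kg:
- lidar+magnetometer+sampler+weather mast+spectrometer: mass 6+5+4+4+3=22, value 4+9+20+5+23=61
- sampler+drill+spectrometer: mass 4+12+3=19, value 20+16+23=59
- magnetometer+sampler+weather mast+spectrometer: mass 5+4+4+3=16, value 9+20+5+23=57
- lidar+magnetometer+sampler+spectrometer: mass 6+5+4+3=18, value 4+9+20+23=56
- radar+sampler+spectrometer: mass 12+4+3=19, value 13+20+23=56
Best: 61 sci.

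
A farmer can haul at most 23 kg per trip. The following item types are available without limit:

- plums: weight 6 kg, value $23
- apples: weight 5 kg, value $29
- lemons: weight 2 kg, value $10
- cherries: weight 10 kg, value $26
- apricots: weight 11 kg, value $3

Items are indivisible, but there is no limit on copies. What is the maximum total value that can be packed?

Best value-per-unit is apples at 29/5; filling with it alone gives 4×29 = 116.
Optimal mix: 3×apples + 4×lemons → weight 23, value 127.

$127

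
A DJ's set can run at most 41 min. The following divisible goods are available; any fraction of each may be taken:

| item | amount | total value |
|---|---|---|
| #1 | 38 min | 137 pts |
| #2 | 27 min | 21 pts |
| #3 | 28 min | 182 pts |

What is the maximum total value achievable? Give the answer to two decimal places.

Take in order of value per unit:
- #3 (182/28 per unit): all 28 → value 182, running total 182.00
- #1 (137/38 per unit): 13 of 38 → value 13×137/38 = 46.8684, running total 228.87
Total 228.87.

228.87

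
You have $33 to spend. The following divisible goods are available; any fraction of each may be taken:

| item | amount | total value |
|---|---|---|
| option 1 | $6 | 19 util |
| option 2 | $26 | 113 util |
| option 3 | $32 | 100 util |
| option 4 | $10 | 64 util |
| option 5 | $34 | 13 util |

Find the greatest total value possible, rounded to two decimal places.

Take in order of value per unit:
- option 4 (64/10 per unit): all 10 → value 64, running total 64.00
- option 2 (113/26 per unit): 23 of 26 → value 23×113/26 = 99.9615, running total 163.96
Total 163.96.

163.96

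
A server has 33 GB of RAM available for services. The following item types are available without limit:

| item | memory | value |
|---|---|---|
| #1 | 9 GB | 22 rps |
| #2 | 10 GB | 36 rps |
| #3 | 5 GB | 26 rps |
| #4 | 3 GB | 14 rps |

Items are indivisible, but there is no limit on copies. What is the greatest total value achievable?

Best value-per-unit is #3 at 26/5; filling with it alone gives 6×26 = 156.
Optimal mix: 6×#3 + 1×#4 → memory 33, value 170.

170 rps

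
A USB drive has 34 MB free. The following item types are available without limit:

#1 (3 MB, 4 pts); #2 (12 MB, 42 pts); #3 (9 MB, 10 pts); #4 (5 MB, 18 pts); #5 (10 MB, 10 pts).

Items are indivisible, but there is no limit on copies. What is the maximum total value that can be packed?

Best value-per-unit is #4 at 18/5; filling with it alone gives 6×18 = 108.
Optimal mix: 2×#2 + 2×#4 → size 34, value 120.

120 pts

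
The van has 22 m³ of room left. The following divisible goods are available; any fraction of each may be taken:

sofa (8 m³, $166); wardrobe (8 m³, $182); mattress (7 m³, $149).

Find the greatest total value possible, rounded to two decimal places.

Take in order of value per unit:
- wardrobe (182/8 per unit): all 8 → value 182, running total 182.00
- mattress (149/7 per unit): all 7 → value 149, running total 331.00
- sofa (166/8 per unit): 7 of 8 → value 7×166/8 = 145.2500, running total 476.25
Total 476.25.

476.25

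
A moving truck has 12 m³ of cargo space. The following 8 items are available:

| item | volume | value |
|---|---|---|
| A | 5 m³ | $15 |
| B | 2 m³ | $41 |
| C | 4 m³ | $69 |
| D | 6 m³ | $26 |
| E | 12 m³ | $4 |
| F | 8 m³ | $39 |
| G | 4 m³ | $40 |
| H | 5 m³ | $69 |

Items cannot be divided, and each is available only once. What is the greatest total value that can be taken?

$179

Check high-value combinations within 12 m³:
- B+C+H: volume 2+4+5=11, value 41+69+69=179
- B+C+G: volume 2+4+4=10, value 41+69+40=150
- B+G+H: volume 2+4+5=11, value 41+40+69=150
Best: $179.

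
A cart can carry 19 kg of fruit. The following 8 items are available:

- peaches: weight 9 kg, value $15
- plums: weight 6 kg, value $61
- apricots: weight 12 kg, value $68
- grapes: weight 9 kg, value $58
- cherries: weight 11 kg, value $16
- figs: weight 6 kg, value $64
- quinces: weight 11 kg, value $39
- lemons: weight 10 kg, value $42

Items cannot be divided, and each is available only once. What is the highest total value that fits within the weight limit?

Check high-value combinations within 19 kg:
- apricots+figs: weight 12+6=18, value 68+64=132
- plums+apricots: weight 6+12=18, value 61+68=129
- plums+figs: weight 6+6=12, value 61+64=125
- grapes+figs: weight 9+6=15, value 58+64=122
Best: $132.

$132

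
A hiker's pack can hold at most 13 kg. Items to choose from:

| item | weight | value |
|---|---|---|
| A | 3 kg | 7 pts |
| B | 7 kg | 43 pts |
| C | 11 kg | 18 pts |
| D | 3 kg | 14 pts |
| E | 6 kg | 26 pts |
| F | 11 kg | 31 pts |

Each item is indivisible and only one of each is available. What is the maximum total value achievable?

69 pts

Check high-value combinations within 13 kg:
- B+E: weight 7+6=13, value 43+26=69
- A+B+D: weight 3+7+3=13, value 7+43+14=64
- B+D: weight 7+3=10, value 43+14=57
- A+B: weight 3+7=10, value 7+43=50
Best: 69 pts.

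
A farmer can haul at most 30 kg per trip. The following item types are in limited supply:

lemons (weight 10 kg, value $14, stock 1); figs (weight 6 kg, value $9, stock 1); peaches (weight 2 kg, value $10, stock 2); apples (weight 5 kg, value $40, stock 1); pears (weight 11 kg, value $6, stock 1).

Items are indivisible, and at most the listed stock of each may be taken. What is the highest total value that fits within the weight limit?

Best selections within weight 30 and stock limits:
- 1×lemons + 1×figs + 2×peaches + 1×apples: weight 25, value 83
- 1×lemons + 2×peaches + 1×apples + 1×pears: weight 30, value 80
- 1×figs + 2×peaches + 1×apples + 1×pears: weight 26, value 75
Best: $83.

$83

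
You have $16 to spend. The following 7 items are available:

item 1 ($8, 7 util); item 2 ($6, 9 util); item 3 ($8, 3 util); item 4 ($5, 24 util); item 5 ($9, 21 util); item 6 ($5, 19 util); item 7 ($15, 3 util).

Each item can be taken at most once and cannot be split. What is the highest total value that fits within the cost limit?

52 util

Check high-value combinations within $16:
- item 2+item 4+item 6: cost 6+5+5=16, value 9+24+19=52
- item 4+item 5: cost 5+9=14, value 24+21=45
- item 4+item 6: cost 5+5=10, value 24+19=43
- item 5+item 6: cost 9+5=14, value 21+19=40
Best: 52 util.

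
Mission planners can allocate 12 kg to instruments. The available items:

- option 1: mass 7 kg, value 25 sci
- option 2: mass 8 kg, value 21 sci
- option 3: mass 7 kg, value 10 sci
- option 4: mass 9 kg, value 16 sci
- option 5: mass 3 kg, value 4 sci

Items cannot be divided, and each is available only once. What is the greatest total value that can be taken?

Check high-value combinations within 12 kg:
- option 1+option 5: mass 7+3=10, value 25+4=29
- option 1: mass 7, value 25
- option 2+option 5: mass 8+3=11, value 21+4=25
- option 2: mass 8, value 21
Best: 29 sci.

29 sci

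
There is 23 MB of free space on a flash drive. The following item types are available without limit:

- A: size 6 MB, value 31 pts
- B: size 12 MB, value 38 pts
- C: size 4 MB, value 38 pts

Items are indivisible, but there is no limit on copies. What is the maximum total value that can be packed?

Best value-per-unit is C at 38/4, and filling with it alone uses size 5×4=20. No mix of the others beats 5×38 = 190.

190 pts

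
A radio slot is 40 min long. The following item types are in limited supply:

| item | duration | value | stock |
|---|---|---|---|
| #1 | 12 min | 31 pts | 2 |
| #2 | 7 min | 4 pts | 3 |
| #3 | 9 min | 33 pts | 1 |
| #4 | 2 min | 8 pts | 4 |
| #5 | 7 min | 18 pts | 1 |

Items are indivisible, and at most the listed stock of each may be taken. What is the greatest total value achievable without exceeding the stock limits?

119 pts

Best selections within duration 40 and stock limits:
- 2×#1 + 1×#3 + 3×#4: duration 39, value 119
- 1×#1 + 1×#3 + 4×#4 + 1×#5: duration 36, value 114
- 2×#1 + 1×#3 + 1×#5: duration 40, value 113
- 2×#1 + 4×#4 + 1×#5: duration 39, value 112
Best: 119 pts.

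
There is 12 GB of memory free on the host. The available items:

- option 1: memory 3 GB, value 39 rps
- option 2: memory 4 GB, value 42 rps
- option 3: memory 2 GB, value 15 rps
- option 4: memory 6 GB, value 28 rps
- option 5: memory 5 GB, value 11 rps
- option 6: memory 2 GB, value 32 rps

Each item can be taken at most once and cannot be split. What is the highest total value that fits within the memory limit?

128 rps

Check high-value combinations within 12 GB:
- option 1+option 2+option 3+option 6: memory 3+4+2+2=11, value 39+42+15+32=128
- option 1+option 2+option 6: memory 3+4+2=9, value 39+42+32=113
- option 2+option 4+option 6: memory 4+6+2=12, value 42+28+32=102
- option 1+option 4+option 6: memory 3+6+2=11, value 39+28+32=99
- option 1+option 3+option 5+option 6: memory 3+2+5+2=12, value 39+15+11+32=97
Best: 128 rps.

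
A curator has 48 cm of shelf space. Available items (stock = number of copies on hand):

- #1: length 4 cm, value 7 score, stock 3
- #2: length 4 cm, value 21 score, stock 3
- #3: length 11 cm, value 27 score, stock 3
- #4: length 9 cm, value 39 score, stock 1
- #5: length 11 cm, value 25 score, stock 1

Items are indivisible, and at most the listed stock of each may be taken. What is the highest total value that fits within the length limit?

Top feasible selections:
- 1×#1 + 3×#2 + 2×#3 + 1×#4: length 47, value 163
- 1×#1 + 3×#2 + 1×#3 + 1×#4 + 1×#5: length 47, value 161
- 3×#2 + 2×#3 + 1×#4: length 43, value 156
- 3×#2 + 1×#3 + 1×#4 + 1×#5: length 43, value 154
Best: 163 score.

163 score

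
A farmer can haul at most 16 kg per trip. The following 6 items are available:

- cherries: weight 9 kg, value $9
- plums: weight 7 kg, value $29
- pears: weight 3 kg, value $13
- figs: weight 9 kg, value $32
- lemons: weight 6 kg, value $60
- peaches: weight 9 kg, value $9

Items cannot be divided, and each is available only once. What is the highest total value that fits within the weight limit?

$102

This is a 0/1 knapsack; check combinations near the capacity.
- plums+pears+lemons: weight 7+3+6=16, value 29+13+60=102
- figs+lemons: weight 9+6=15, value 32+60=92
- plums+lemons: weight 7+6=13, value 29+60=89
Best: $102.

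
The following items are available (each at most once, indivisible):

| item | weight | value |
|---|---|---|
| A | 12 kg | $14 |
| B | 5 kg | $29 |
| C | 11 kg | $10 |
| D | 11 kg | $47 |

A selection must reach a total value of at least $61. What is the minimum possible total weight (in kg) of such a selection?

16

Subsets with value ≥ 61, sorted by total weight:
- B+D: weight 16, value 76
- A+D: weight 23, value 61
Minimum weight: 16 kg.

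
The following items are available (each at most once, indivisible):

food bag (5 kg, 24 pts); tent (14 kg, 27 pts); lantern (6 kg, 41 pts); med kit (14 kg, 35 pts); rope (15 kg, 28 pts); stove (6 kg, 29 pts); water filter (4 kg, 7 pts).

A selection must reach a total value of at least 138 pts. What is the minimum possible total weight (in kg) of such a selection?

44

Subsets with value ≥ 138, sorted by total weight:
- tent+lantern+med kit+stove+water filter: weight 44, value 139
- food bag+tent+lantern+med kit+stove: weight 45, value 156
- lantern+med kit+rope+stove+water filter: weight 45, value 140
Minimum weight: 44 kg.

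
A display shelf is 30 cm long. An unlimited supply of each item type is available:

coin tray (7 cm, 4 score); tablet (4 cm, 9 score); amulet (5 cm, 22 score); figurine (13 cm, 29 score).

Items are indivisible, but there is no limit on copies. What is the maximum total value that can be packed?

Best value-per-unit is amulet at 22/5, and filling with it alone uses length 6×5=30. No mix of the others beats 6×22 = 132.

132 score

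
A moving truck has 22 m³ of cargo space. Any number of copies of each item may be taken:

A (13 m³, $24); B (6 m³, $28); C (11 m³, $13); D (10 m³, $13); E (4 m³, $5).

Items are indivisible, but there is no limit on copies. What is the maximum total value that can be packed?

$89

Best value-per-unit is B at 28/6; filling with it alone gives 3×28 = 84.
Optimal mix: 3×B + 1×E → volume 22, value 89.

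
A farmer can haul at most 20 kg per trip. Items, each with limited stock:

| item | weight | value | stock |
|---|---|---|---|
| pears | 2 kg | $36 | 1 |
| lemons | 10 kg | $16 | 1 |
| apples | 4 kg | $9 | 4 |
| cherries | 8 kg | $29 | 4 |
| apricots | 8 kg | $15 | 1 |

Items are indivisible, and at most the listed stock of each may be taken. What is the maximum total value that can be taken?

Best selections within weight 20 and stock limits:
- 1×pears + 2×cherries: weight 18, value 94
- 1×pears + 2×apples + 1×cherries: weight 18, value 83
Best: $94.

$94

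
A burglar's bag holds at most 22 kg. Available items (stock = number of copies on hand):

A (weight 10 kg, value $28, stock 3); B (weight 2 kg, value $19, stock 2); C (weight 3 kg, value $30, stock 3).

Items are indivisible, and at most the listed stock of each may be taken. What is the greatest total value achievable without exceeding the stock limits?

Best selections within weight 22 and stock limits:
- 1×A + 1×B + 3×C: weight 21, value 137
- 2×B + 3×C: weight 13, value 128
- 1×A + 2×B + 2×C: weight 20, value 126
- 1×A + 3×C: weight 19, value 118
Best: $137.

$137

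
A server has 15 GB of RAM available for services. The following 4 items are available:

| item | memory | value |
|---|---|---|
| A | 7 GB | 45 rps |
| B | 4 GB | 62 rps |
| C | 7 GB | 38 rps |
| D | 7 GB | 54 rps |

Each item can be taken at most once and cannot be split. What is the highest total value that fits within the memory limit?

116 rps

Check high-value combinations within 15 GB:
- B+D: memory 4+7=11, value 62+54=116
- A+B: memory 7+4=11, value 45+62=107
- B+C: memory 4+7=11, value 62+38=100
Best: 116 rps.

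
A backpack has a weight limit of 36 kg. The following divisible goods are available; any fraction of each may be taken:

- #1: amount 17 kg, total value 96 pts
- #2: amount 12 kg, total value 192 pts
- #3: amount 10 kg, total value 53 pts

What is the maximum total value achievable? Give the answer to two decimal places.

Take in order of value per unit:
- #2 (192/12 per unit): all 12 → value 192, running total 192.00
- #1 (96/17 per unit): all 17 → value 96, running total 288.00
- #3 (53/10 per unit): 7 of 10 → value 7×53/10 = 37.1000, running total 325.10
Total 325.10.

325.10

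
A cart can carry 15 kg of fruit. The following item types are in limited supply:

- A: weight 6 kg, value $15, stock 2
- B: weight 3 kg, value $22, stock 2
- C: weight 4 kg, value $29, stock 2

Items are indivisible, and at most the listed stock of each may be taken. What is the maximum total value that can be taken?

Top feasible selections:
- 2×B + 2×C: weight 14, value 102
- 1×B + 2×C: weight 11, value 80
- 2×B + 1×C: weight 10, value 73
Best: $102.

$102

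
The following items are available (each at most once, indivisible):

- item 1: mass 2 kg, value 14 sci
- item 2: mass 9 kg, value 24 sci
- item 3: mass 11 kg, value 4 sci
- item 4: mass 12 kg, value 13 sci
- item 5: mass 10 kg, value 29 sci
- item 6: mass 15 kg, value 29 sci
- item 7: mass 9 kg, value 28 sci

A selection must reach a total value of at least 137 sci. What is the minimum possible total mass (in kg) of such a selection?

57

Subsets with value ≥ 137, sorted by total mass:
- item 1+item 2+item 4+item 5+item 6+item 7: mass 57, value 137
- item 1+item 2+item 3+item 4+item 5+item 6+item 7: mass 68, value 141
Minimum mass: 57 kg.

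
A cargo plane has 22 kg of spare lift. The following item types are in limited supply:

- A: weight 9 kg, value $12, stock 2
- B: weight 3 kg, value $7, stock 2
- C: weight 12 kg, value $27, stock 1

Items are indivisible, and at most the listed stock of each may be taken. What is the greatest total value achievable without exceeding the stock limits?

$41

Top feasible selections:
- 2×B + 1×C: weight 18, value 41
- 1×A + 1×C: weight 21, value 39
- 1×B + 1×C: weight 15, value 34
- 2×A + 1×B: weight 21, value 31
Best: $41.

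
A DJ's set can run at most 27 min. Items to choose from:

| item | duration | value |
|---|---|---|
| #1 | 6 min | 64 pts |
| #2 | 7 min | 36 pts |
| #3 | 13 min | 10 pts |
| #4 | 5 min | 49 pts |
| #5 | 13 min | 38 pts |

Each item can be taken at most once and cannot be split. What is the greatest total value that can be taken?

151 pts

Check high-value combinations within 27 min:
- #1+#4+#5: duration 6+5+13=24, value 64+49+38=151
- #1+#2+#4: duration 6+7+5=18, value 64+36+49=149
- #1+#2+#5: duration 6+7+13=26, value 64+36+38=138
- #1+#3+#4: duration 6+13+5=24, value 64+10+49=123
Best: 151 pts.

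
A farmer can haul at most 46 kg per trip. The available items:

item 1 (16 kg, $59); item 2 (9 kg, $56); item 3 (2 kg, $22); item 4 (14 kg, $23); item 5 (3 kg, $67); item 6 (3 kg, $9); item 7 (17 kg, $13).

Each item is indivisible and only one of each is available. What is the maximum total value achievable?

Check high-value combinations within 46 kg:
- item 1+item 2+item 3+item 4+item 5: weight 16+9+2+14+3=44, value 59+56+22+23+67=227
- item 1+item 2+item 4+item 5+item 6: weight 16+9+14+3+3=45, value 59+56+23+67+9=214
- item 1+item 2+item 3+item 5+item 6: weight 16+9+2+3+3=33, value 59+56+22+67+9=213
- item 1+item 2+item 4+item 5: weight 16+9+14+3=42, value 59+56+23+67=205
Best: $227.

$227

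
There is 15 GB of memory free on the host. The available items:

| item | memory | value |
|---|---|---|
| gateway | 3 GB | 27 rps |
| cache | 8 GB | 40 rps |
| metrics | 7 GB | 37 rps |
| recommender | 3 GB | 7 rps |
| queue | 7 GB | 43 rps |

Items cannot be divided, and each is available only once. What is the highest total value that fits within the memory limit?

Check high-value combinations within 15 GB:
- cache+queue: memory 8+7=15, value 40+43=83
- metrics+queue: memory 7+7=14, value 37+43=80
- gateway+recommender+queue: memory 3+3+7=13, value 27+7+43=77
Best: 83 rps.

83 rps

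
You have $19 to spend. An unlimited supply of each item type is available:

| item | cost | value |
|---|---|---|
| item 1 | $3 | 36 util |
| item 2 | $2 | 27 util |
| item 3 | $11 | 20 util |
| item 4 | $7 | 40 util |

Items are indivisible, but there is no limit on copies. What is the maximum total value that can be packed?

Best value-per-unit is item 2 at 27/2; filling with it alone gives 9×27 = 243.
Optimal mix: 1×item 1 + 8×item 2 → cost 19, value 252.

252 util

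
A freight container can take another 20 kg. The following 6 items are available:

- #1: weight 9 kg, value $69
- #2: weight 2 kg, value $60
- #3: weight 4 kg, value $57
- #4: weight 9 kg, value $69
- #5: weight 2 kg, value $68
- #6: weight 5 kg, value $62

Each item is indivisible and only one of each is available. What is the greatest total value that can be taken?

$259

Check high-value combinations within 20 kg:
- #1+#2+#5+#6: weight 9+2+2+5=18, value 69+60+68+62=259
- #2+#4+#5+#6: weight 2+9+2+5=18, value 60+69+68+62=259
- #1+#3+#5+#6: weight 9+4+2+5=20, value 69+57+68+62=256
- #3+#4+#5+#6: weight 4+9+2+5=20, value 57+69+68+62=256
- #1+#2+#3+#5: weight 9+2+4+2=17, value 69+60+57+68=254
Best: $259.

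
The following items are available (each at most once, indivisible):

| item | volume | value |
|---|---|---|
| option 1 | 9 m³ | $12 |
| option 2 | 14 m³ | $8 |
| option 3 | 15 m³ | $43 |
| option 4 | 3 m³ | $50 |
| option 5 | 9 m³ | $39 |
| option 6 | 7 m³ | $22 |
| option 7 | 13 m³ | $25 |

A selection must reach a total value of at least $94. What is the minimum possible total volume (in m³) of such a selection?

19

Subsets with value ≥ 94, sorted by total volume:
- option 4+option 5+option 6: volume 19, value 111
- option 1+option 4+option 5: volume 21, value 101
- option 4+option 6+option 7: volume 23, value 97
- option 3+option 4+option 6: volume 25, value 115
Minimum volume: 19 m³.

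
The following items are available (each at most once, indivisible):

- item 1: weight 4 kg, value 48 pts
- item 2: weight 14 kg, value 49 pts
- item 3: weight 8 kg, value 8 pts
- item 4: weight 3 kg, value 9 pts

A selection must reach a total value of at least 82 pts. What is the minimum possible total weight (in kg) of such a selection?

18

Subsets with value ≥ 82, sorted by total weight:
- item 1+item 2: weight 18, value 97
- item 1+item 2+item 4: weight 21, value 106
- item 1+item 2+item 3: weight 26, value 105
- item 1+item 2+item 3+item 4: weight 29, value 114
Minimum weight: 18 kg.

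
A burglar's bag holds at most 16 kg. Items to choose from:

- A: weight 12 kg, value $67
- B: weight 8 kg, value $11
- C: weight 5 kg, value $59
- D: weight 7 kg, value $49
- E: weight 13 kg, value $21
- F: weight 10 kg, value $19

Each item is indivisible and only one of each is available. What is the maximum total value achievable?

$108

Check high-value combinations within 16 kg:
- C+D: weight 5+7=12, value 59+49=108
- C+F: weight 5+10=15, value 59+19=78
- B+C: weight 8+5=13, value 11+59=70
- A: weight 12, value 67
- B+D: weight 8+7=15, value 11+49=60
Best: $108.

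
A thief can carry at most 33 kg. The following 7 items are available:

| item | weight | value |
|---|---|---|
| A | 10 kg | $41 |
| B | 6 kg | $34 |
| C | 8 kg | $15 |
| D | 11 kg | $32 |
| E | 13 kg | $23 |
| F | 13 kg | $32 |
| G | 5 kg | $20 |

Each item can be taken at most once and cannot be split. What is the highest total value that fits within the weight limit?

$127

Check high-value combinations within 33 kg:
- A+B+D+G: weight 10+6+11+5=32, value 41+34+32+20=127
- A+B+C+G: weight 10+6+8+5=29, value 41+34+15+20=110
- A+B+D: weight 10+6+11=27, value 41+34+32=107
- A+B+F: weight 10+6+13=29, value 41+34+32=107
Best: $127.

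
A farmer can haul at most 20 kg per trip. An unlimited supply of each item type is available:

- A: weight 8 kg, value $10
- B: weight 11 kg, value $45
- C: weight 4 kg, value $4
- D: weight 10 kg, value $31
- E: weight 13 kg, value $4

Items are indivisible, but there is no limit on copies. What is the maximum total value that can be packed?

$62

Best value-per-unit is B at 45/11; filling with it alone gives 1×45 = 45.
Optimal mix: 2×D → weight 20, value 62.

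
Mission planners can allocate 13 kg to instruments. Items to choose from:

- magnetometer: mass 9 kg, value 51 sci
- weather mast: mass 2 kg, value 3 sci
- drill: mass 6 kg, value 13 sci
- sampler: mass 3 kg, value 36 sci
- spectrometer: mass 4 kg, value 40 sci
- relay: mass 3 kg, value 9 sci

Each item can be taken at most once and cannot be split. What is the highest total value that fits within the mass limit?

91 sci

This is a 0/1 knapsack; check combinations near the capacity.
- magnetometer+spectrometer: mass 9+4=13, value 51+40=91
- drill+sampler+spectrometer: mass 6+3+4=13, value 13+36+40=89
- weather mast+sampler+spectrometer+relay: mass 2+3+4+3=12, value 3+36+40+9=88
- magnetometer+sampler: mass 9+3=12, value 51+36=87
- sampler+spectrometer+relay: mass 3+4+3=10, value 36+40+9=85
Best: 91 sci.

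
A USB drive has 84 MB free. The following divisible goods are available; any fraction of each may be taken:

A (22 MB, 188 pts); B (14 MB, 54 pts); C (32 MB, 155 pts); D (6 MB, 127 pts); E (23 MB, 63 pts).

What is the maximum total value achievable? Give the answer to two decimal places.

551.39

Take in order of value per unit:
- D (127/6 per unit): all 6 → value 127, running total 127.00
- A (188/22 per unit): all 22 → value 188, running total 315.00
- C (155/32 per unit): all 32 → value 155, running total 470.00
- B (54/14 per unit): all 14 → value 54, running total 524.00
- E (63/23 per unit): 10 of 23 → value 10×63/23 = 27.3913, running total 551.39
Total 551.39.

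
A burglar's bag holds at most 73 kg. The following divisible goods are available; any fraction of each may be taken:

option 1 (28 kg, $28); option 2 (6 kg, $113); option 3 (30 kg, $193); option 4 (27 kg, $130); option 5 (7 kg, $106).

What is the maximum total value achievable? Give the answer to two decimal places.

545.00

Take in order of value per unit:
- option 2 (113/6 per unit): all 6 → value 113, running total 113.00
- option 5 (106/7 per unit): all 7 → value 106, running total 219.00
- option 3 (193/30 per unit): all 30 → value 193, running total 412.00
- option 4 (130/27 per unit): all 27 → value 130, running total 542.00
- option 1 (28/28 per unit): 3 of 28 → value 3×28/28 = 3.0000, running total 545.00
Total 545.00.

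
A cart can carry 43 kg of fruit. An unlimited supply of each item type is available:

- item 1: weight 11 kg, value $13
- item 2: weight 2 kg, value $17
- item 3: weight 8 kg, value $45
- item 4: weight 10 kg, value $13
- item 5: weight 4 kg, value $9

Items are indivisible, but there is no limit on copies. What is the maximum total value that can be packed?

Best value-per-unit is item 2 at 17/2, and filling with it alone uses weight 21×2=42. No mix of the others beats 21×17 = 357.

$357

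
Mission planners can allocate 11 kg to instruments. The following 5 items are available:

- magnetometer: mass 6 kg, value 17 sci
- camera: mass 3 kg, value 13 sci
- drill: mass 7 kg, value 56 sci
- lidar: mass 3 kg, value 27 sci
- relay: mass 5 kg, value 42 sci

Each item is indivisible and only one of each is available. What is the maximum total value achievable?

83 sci

Check high-value combinations within 11 kg:
- drill+lidar: mass 7+3=10, value 56+27=83
- camera+lidar+relay: mass 3+3+5=11, value 13+27+42=82
- lidar+relay: mass 3+5=8, value 27+42=69
- camera+drill: mass 3+7=10, value 13+56=69
Best: 83 sci.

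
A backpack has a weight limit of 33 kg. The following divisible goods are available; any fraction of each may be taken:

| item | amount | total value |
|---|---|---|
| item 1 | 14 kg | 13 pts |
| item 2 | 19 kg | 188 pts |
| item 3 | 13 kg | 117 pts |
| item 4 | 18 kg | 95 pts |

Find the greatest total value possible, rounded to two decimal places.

310.28

Take in order of value per unit:
- item 2 (188/19 per unit): all 19 → value 188, running total 188.00
- item 3 (117/13 per unit): all 13 → value 117, running total 305.00
- item 4 (95/18 per unit): 1 of 18 → value 1×95/18 = 5.2778, running total 310.28
Total 310.28.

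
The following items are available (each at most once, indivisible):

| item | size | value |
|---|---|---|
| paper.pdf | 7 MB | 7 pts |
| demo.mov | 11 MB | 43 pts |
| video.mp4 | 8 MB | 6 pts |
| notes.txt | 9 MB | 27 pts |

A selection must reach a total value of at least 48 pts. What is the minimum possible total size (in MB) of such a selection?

18

Subsets with value ≥ 48, sorted by total size:
- paper.pdf+demo.mov: size 18, value 50
- demo.mov+video.mp4: size 19, value 49
- demo.mov+notes.txt: size 20, value 70
- paper.pdf+demo.mov+video.mp4: size 26, value 56
Minimum size: 18 MB.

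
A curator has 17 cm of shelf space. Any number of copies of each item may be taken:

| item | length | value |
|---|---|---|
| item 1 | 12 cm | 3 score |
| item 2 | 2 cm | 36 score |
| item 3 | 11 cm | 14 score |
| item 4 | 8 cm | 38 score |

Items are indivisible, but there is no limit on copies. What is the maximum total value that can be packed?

Best value-per-unit is item 2 at 36/2, and filling with it alone uses length 8×2=16. No mix of the others beats 8×36 = 288.

288 score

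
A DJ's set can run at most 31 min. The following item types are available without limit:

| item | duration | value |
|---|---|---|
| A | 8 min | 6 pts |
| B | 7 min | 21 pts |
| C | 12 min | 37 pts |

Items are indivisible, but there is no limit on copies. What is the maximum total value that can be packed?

Best value-per-unit is C at 37/12; filling with it alone gives 2×37 = 74.
Optimal mix: 1×B + 2×C → duration 31, value 95.

95 pts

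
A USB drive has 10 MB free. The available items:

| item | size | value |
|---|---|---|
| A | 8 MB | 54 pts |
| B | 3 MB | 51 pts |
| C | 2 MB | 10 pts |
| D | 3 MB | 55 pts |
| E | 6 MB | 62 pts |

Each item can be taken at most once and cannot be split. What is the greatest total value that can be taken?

117 pts

Check high-value combinations within 10 MB:
- D+E: size 3+6=9, value 55+62=117
- B+C+D: size 3+2+3=8, value 51+10+55=116
- B+E: size 3+6=9, value 51+62=113
- B+D: size 3+3=6, value 51+55=106
- C+E: size 2+6=8, value 10+62=72
Best: 117 pts.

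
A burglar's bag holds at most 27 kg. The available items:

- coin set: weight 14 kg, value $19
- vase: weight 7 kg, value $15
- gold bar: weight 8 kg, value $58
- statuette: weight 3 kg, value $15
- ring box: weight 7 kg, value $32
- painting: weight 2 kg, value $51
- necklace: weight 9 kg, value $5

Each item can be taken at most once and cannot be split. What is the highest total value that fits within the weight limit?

$171

Check high-value combinations within 27 kg:
- vase+gold bar+statuette+ring box+painting: weight 7+8+3+7+2=27, value 15+58+15+32+51=171
- gold bar+statuette+ring box+painting: weight 8+3+7+2=20, value 58+15+32+51=156
- vase+gold bar+ring box+painting: weight 7+8+7+2=24, value 15+58+32+51=156
Best: $171.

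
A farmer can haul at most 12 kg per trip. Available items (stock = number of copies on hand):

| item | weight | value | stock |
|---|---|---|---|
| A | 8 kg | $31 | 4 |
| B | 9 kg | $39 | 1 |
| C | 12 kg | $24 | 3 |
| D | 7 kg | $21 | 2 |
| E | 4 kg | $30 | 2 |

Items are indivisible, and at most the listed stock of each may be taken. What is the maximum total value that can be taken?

$61

Best selections within weight 12 and stock limits:
- 1×A + 1×E: weight 12, value 61
- 2×E: weight 8, value 60
- 1×D + 1×E: weight 11, value 51
Best: $61.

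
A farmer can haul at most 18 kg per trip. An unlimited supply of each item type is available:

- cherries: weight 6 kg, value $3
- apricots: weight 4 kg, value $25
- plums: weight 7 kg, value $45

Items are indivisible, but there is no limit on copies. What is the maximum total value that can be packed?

Best value-per-unit is plums at 45/7; filling with it alone gives 2×45 = 90.
Optimal mix: 1×apricots + 2×plums → weight 18, value 115.

$115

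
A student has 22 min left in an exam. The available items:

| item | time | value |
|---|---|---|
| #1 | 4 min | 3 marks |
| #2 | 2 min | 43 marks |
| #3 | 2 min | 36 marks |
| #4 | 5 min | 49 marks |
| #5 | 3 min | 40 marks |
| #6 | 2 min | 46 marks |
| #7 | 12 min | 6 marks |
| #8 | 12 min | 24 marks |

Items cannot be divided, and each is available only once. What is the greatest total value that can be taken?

Check high-value combinations within 22 min:
- #1+#2+#3+#4+#5+#6: time 4+2+2+5+3+2=18, value 3+43+36+49+40+46=217
- #2+#3+#4+#5+#6: time 2+2+5+3+2=14, value 43+36+49+40+46=214
- #2+#3+#5+#6+#8: time 2+2+3+2+12=21, value 43+36+40+46+24=189
- #1+#2+#4+#5+#6: time 4+2+5+3+2=16, value 3+43+49+40+46=181
Best: 217 marks.

217 marks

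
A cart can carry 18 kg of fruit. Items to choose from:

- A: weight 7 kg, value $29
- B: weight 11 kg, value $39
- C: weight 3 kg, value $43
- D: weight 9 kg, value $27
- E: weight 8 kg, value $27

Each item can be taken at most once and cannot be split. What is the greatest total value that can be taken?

$99

Check high-value combinations within 18 kg:
- A+C+E: weight 7+3+8=18, value 29+43+27=99
- B+C: weight 11+3=14, value 39+43=82
- A+C: weight 7+3=10, value 29+43=72
- C+E: weight 3+8=11, value 43+27=70
- C+D: weight 3+9=12, value 43+27=70
Best: $99.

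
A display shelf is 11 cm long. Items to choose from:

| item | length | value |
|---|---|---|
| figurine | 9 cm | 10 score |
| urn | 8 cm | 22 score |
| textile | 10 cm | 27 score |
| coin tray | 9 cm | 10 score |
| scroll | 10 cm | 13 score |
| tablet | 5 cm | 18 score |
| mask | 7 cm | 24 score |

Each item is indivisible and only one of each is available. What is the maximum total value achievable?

Check high-value combinations within 11 cm:
- textile: length 10, value 27
- mask: length 7, value 24
- urn: length 8, value 22
- tablet: length 5, value 18
- scroll: length 10, value 13
Best: 27 score.

27 score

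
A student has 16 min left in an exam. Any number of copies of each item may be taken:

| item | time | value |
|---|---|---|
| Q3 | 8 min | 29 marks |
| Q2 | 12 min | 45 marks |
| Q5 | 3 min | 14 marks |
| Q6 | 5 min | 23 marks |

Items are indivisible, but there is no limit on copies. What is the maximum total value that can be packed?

Best value-per-unit is Q5 at 14/3; filling with it alone gives 5×14 = 70.
Optimal mix: 2×Q5 + 2×Q6 → time 16, value 74.

74 marks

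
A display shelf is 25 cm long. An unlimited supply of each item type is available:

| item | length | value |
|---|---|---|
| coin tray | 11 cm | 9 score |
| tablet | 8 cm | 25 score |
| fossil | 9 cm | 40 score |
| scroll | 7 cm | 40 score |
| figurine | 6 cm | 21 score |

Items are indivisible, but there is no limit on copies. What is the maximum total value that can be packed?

120 score

Best value-per-unit is scroll at 40/7; filling with it alone gives 3×40 = 120.
Optimal mix: 2×fossil + 1×scroll → length 25, value 120.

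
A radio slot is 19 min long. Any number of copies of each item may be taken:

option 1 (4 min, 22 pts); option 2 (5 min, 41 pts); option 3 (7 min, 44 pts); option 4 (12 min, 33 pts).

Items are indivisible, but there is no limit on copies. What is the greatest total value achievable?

145 pts

Best value-per-unit is option 2 at 41/5; filling with it alone gives 3×41 = 123.
Optimal mix: 1×option 1 + 3×option 2 → duration 19, value 145.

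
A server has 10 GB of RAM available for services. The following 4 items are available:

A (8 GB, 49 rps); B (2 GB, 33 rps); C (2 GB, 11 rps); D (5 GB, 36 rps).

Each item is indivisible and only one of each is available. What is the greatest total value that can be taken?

82 rps

Check high-value combinations within 10 GB:
- A+B: memory 8+2=10, value 49+33=82
- B+C+D: memory 2+2+5=9, value 33+11+36=80
- B+D: memory 2+5=7, value 33+36=69
- A+C: memory 8+2=10, value 49+11=60
- A: memory 8, value 49
Best: 82 rps.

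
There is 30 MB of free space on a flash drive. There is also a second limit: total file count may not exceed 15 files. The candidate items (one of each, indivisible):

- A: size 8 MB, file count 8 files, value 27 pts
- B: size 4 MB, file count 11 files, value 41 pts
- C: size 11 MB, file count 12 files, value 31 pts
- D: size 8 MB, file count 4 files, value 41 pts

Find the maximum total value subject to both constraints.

82 pts

Feasible sets respecting both limits:
- B+D: size 12, file count 15, value 82
- A+D: size 16, file count 12, value 68
- B: size 4, file count 11, value 41
- D: size 8, file count 4, value 41
Best: 82 pts.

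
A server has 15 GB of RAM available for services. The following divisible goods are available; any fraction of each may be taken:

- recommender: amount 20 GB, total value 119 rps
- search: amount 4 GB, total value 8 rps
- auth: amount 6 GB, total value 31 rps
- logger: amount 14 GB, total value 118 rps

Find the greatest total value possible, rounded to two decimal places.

Take in order of value per unit:
- logger (118/14 per unit): all 14 → value 118, running total 118.00
- recommender (119/20 per unit): 1 of 20 → value 1×119/20 = 5.9500, running total 123.95
Total 123.95.

123.95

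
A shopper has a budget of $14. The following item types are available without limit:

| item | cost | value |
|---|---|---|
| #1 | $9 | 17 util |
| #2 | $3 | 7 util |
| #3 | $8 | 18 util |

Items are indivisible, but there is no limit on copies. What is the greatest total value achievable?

Best value-per-unit is #2 at 7/3; filling with it alone gives 4×7 = 28.
Optimal mix: 2×#2 + 1×#3 → cost 14, value 32.

32 util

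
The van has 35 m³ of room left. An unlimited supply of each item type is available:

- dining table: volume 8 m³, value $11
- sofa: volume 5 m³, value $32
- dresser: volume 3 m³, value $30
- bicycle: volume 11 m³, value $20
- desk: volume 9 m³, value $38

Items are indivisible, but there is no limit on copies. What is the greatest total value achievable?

Best value-per-unit is dresser at 30/3; filling with it alone gives 11×30 = 330.
Optimal mix: 1×sofa + 10×dresser → volume 35, value 332.

$332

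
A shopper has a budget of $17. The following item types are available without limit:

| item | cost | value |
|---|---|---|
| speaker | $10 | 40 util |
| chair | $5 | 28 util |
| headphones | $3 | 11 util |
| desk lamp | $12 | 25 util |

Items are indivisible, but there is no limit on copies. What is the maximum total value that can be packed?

Best value-per-unit is chair at 28/5, and filling with it alone uses cost 3×5=15. No mix of the others beats 3×28 = 84.

84 util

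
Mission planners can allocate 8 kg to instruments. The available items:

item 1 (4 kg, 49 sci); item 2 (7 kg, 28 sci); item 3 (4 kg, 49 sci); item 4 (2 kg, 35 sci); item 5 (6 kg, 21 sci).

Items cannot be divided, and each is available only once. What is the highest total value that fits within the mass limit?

98 sci

Check high-value combinations within 8 kg:
- item 1+item 3: mass 4+4=8, value 49+49=98
- item 1+item 4: mass 4+2=6, value 49+35=84
- item 3+item 4: mass 4+2=6, value 49+35=84
Best: 98 sci.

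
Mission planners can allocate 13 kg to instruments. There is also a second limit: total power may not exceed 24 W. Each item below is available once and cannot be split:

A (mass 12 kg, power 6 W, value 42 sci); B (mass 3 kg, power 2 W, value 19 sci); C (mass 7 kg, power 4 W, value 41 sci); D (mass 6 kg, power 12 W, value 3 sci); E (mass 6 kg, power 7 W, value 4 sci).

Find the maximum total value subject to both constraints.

Feasible sets respecting both limits:
- B+C: mass 10, power 6, value 60
- C+E: mass 13, power 11, value 45
- C+D: mass 13, power 16, value 44
Best: 60 sci.

60 sci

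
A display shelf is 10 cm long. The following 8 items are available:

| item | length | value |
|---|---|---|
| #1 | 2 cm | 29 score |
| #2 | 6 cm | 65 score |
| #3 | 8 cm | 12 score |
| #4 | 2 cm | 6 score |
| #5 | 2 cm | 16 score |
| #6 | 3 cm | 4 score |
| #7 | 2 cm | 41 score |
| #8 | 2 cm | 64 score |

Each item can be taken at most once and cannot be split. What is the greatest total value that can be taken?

170 score

This is a 0/1 knapsack; check combinations near the capacity.
- #2+#7+#8: length 6+2+2=10, value 65+41+64=170
- #1+#2+#8: length 2+6+2=10, value 29+65+64=158
- #1+#4+#5+#7+#8: length 2+2+2+2+2=10, value 29+6+16+41+64=156
Best: 170 score.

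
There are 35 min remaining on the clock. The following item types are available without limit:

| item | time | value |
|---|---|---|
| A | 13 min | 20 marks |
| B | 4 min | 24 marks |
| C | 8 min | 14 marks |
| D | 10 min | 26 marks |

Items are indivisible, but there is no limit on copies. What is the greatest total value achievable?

192 marks

Best value-per-unit is B at 24/4, and filling with it alone uses time 8×4=32. No mix of the others beats 8×24 = 192.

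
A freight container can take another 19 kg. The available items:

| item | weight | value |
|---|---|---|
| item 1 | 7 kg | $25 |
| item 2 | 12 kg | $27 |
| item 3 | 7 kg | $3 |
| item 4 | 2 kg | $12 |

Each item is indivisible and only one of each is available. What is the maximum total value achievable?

$52

Check high-value combinations within 19 kg:
- item 1+item 2: weight 7+12=19, value 25+27=52
- item 1+item 3+item 4: weight 7+7+2=16, value 25+3+12=40
- item 2+item 4: weight 12+2=14, value 27+12=39
- item 1+item 4: weight 7+2=9, value 25+12=37
- item 2+item 3: weight 12+7=19, value 27+3=30
Best: $52.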